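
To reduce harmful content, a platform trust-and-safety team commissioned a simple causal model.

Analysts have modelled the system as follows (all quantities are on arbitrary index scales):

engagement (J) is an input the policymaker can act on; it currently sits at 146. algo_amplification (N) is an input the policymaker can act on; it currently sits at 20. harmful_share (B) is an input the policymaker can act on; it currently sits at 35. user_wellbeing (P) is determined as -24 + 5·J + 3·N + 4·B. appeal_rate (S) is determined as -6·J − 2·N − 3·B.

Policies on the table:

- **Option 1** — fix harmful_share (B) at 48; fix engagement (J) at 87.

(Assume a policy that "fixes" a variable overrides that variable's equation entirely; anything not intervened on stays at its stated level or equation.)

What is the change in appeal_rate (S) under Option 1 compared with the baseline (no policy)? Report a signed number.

Baseline:
  J = 146
  N = 20
  B = 35
  S = 0 − 6·146 − 2·20 − 3·35 = -1021
Option 1 (B := 48, J := 87):
  J = 87
  N = 20
  B = 48
  S = 0 − 6·87 − 2·20 − 3·48 = -706
Change in S: -706 − (-1021) = 315

315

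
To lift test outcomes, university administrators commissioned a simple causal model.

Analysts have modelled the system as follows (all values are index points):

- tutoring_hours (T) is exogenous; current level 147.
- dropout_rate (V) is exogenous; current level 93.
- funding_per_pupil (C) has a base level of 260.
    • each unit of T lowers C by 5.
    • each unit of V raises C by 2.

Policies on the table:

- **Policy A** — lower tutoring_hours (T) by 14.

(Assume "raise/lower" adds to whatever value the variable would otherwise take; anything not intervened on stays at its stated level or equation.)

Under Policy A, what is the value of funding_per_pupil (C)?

-219

Policy A (T − 14):
  T = 147 − 14 = 133
  V = 93
  C = 260 − 5·133 + 2·93 = -219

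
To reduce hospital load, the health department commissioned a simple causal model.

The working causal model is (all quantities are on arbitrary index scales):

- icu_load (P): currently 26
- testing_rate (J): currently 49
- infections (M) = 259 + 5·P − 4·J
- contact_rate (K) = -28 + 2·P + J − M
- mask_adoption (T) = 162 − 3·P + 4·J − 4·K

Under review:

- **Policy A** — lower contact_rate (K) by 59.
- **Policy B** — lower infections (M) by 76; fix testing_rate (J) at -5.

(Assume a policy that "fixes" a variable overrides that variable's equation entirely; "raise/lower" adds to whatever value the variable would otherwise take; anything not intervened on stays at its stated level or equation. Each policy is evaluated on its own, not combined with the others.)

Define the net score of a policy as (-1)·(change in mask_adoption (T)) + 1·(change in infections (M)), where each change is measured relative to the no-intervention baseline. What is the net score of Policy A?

Baseline:
  P = 26
  J = 49
  M = 259 + 5·26 − 4·49 = 193
  K = -28 + 2·26 + 49 − 193 = -120
  T = 162 − 3·26 + 4·49 − 4·(-120) = 760
Policy A (K − 59):
  P = 26
  J = 49
  M = 259 + 5·26 − 4·49 = 193
  K = -28 + 2·26 + 49 − 193 (−59 from intervention) = -179
  T = 162 − 3·26 + 4·49 − 4·(-179) = 996
ΔT = 996 − 760 = 236; ΔM = 193 − 193 = 0
Score = (-1)·236 + 1·0 = -236

-236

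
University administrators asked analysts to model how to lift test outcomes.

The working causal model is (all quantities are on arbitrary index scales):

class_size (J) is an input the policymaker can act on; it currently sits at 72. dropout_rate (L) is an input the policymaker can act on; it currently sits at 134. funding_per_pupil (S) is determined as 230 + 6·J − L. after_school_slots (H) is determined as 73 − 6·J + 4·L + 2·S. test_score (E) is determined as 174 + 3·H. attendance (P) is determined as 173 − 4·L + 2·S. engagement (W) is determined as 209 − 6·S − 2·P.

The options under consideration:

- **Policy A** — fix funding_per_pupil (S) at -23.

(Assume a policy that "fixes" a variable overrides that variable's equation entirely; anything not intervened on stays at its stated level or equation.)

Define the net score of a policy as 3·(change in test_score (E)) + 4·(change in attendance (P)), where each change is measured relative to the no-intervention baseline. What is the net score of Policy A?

-14326

Baseline:
  J = 72
  L = 134
  S = 230 + 6·72 − 134 = 528
  H = 73 − 6·72 + 4·134 + 2·528 = 1233
  E = 174 + 3·1233 = 3873
  P = 173 − 4·134 + 2·528 = 693
Policy A (S := -23):
  J = 72
  L = 134
  S = -23
  H = 73 − 6·72 + 4·134 + 2·(-23) = 131
  E = 174 + 3·131 = 567
  P = 173 − 4·134 + 2·(-23) = -409
ΔE = 567 − 3873 = -3306; ΔP = -409 − 693 = -1102
Score = 3·(-3306) + 4·(-1102) = -14326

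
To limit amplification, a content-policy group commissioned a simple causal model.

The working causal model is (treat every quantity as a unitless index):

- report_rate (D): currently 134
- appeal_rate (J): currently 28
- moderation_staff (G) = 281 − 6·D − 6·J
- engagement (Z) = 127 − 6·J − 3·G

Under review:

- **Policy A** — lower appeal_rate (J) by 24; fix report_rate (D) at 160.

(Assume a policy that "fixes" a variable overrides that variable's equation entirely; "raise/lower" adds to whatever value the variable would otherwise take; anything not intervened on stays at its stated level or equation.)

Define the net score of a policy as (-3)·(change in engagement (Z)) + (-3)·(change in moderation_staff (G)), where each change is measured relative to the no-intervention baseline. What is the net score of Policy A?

-504

Baseline:
  D = 134
  J = 28
  G = 281 − 6·134 − 6·28 = -691
  Z = 127 − 6·28 − 3·(-691) = 2032
Policy A (J − 24, D := 160):
  D = 160
  J = 28 − 24 = 4
  G = 281 − 6·160 − 6·4 = -703
  Z = 127 − 6·4 − 3·(-703) = 2212
ΔZ = 2212 − 2032 = 180; ΔG = -703 − (-691) = -12
Score = (-3)·180 + (-3)·(-12) = -504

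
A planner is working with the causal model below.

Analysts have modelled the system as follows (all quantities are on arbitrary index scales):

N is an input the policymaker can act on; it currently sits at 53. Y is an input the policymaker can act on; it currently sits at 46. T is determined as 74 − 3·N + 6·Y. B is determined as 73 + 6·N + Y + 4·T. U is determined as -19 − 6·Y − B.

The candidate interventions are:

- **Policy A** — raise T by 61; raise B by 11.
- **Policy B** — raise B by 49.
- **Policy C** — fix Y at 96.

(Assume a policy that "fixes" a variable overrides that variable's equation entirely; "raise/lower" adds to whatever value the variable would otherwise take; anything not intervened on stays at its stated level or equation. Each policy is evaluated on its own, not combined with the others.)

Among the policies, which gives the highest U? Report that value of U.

-1545

Policy A (T + 61, B + 11):
  N = 53
  Y = 46
  T = 74 − 3·53 + 6·46 (+61 from intervention) = 252
  B = 73 + 6·53 + 46 + 4·252 (+11 from intervention) = 1456
  U = -19 − 6·46 − 1456 = -1751
Policy B (B + 49):
  N = 53
  Y = 46
  T = 74 − 3·53 + 6·46 = 191
  B = 73 + 6·53 + 46 + 4·191 (+49 from intervention) = 1250
  U = -19 − 6·46 − 1250 = -1545
Policy C (Y := 96):
  N = 53
  Y = 96
  T = 74 − 3·53 + 6·96 = 491
  B = 73 + 6·53 + 96 + 4·491 = 2451
  U = -19 − 6·96 − 2451 = -3046
Comparing — Policy A: U=-1751, Policy B: U=-1545, Policy C: U=-3046. Highest is -1545 (Policy B).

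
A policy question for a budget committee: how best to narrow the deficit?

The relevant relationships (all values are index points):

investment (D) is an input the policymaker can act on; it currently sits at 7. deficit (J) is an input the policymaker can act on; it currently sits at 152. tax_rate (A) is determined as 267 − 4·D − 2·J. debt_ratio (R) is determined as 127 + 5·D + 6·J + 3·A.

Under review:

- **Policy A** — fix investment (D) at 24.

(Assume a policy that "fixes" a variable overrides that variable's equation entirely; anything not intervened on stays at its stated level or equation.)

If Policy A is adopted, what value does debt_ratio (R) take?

Policy A (D := 24):
  D = 24
  J = 152
  A = 267 − 4·24 − 2·152 = -133
  R = 127 + 5·24 + 6·152 + 3·(-133) = 760

760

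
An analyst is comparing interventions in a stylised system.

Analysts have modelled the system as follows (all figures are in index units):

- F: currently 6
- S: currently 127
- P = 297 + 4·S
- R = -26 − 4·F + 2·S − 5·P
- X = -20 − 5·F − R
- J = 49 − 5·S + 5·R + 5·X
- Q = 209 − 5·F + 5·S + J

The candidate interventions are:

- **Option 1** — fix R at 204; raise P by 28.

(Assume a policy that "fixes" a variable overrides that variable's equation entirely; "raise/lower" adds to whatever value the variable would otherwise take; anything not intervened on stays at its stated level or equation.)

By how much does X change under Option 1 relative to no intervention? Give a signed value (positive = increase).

Baseline:
  F = 6
  S = 127
  P = 297 + 4·127 = 805
  R = -26 − 4·6 + 2·127 − 5·805 = -3821
  X = -20 − 5·6 − (-3821) = 3771
Option 1 (R := 204, P + 28):
  F = 6
  S = 127
  P = 297 + 4·127 (+28 from intervention) = 833
  R = 204
  X = -20 − 5·6 − 204 = -254
Change in X: -254 − 3771 = -4025

-4025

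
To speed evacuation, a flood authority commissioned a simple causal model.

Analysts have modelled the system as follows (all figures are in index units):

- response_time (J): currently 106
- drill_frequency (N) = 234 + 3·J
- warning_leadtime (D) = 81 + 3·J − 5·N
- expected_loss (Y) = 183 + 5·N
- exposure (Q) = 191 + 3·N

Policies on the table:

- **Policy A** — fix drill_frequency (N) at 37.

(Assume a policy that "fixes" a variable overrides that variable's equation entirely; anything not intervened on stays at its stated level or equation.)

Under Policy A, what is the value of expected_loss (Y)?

Policy A (N := 37):
  J = 106
  N = 37
  Y = 183 + 5·37 = 368

368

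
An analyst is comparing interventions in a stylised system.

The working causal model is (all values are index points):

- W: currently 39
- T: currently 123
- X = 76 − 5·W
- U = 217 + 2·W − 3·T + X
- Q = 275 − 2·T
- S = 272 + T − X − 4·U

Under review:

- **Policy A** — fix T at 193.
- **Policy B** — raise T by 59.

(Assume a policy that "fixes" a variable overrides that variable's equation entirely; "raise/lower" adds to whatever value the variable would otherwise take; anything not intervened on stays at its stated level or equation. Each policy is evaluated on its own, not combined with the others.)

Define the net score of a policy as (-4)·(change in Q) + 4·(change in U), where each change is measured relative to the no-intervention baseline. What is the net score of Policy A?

-280

Baseline:
  W = 39
  T = 123
  X = 76 − 5·39 = -119
  U = 217 + 2·39 − 3·123 + (-119) = -193
  Q = 275 − 2·123 = 29
Policy A (T := 193):
  W = 39
  T = 193
  X = 76 − 5·39 = -119
  U = 217 + 2·39 − 3·193 + (-119) = -403
  Q = 275 − 2·193 = -111
ΔQ = -111 − 29 = -140; ΔU = -403 − (-193) = -210
Score = (-4)·(-140) + 4·(-210) = -280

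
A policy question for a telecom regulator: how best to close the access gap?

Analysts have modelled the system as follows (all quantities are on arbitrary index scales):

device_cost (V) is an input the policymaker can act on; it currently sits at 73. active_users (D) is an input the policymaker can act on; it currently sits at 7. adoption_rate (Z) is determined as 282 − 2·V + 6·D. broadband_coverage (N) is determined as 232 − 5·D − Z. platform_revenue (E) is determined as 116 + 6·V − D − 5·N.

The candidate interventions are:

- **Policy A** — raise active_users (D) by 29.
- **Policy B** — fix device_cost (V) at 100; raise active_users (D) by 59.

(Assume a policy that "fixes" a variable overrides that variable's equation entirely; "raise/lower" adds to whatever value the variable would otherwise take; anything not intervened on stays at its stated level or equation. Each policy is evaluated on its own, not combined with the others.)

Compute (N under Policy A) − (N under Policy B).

Policy A (D + 29):
  V = 73
  D = 7 + 29 = 36
  Z = 282 − 2·73 + 6·36 = 352
  N = 232 − 5·36 − 352 = -300
Policy B (V := 100, D + 59):
  V = 100
  D = 7 + 59 = 66
  Z = 282 − 2·100 + 6·66 = 478
  N = 232 − 5·66 − 478 = -576
N: -300 − (-576) = 276

276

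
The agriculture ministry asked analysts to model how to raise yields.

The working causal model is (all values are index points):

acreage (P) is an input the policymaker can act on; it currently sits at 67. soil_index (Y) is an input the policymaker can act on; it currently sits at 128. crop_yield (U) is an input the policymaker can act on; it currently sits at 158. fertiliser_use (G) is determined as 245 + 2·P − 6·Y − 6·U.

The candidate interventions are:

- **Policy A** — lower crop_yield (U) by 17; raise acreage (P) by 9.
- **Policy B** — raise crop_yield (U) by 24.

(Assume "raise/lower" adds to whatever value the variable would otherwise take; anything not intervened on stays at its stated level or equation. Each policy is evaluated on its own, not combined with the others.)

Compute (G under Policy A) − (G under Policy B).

264

Policy A (U − 17, P + 9):
  P = 67 + 9 = 76
  Y = 128
  U = 158 − 17 = 141
  G = 245 + 2·76 − 6·128 − 6·141 = -1217
Policy B (U + 24):
  P = 67
  Y = 128
  U = 158 + 24 = 182
  G = 245 + 2·67 − 6·128 − 6·182 = -1481
G: -1217 − (-1481) = 264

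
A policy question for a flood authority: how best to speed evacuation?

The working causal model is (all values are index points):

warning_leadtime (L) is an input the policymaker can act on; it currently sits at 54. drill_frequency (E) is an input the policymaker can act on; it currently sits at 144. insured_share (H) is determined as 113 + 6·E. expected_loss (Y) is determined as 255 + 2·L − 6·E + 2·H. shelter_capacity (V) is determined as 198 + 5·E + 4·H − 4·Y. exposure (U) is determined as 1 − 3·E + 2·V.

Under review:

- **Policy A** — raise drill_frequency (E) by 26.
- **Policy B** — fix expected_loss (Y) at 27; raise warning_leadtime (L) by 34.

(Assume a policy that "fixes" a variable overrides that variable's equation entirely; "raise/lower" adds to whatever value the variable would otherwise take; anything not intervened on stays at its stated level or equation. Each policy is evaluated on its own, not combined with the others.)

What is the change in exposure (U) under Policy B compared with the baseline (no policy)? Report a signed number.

Baseline:
  L = 54
  E = 144
  H = 113 + 6·144 = 977
  Y = 255 + 2·54 − 6·144 + 2·977 = 1453
  V = 198 + 5·144 + 4·977 − 4·1453 = -986
  U = 1 − 3·144 + 2·(-986) = -2403
Policy B (Y := 27, L + 34):
  L = 54 + 34 = 88
  E = 144
  H = 113 + 6·144 = 977
  Y = 27
  V = 198 + 5·144 + 4·977 − 4·27 = 4718
  U = 1 − 3·144 + 2·4718 = 9005
Change in U: 9005 − (-2403) = 11408

11408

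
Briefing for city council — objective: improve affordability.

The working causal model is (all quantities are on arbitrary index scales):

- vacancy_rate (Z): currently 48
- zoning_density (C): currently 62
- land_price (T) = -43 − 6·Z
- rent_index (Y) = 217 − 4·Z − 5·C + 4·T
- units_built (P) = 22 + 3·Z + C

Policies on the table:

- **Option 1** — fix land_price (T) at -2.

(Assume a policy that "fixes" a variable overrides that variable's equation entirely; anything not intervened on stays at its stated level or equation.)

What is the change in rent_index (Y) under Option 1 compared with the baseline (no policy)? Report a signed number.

1316

Baseline:
  Z = 48
  C = 62
  T = -43 − 6·48 = -331
  Y = 217 − 4·48 − 5·62 + 4·(-331) = -1609
Option 1 (T := -2):
  Z = 48
  C = 62
  T = -2
  Y = 217 − 4·48 − 5·62 + 4·(-2) = -293
Change in Y: -293 − (-1609) = 1316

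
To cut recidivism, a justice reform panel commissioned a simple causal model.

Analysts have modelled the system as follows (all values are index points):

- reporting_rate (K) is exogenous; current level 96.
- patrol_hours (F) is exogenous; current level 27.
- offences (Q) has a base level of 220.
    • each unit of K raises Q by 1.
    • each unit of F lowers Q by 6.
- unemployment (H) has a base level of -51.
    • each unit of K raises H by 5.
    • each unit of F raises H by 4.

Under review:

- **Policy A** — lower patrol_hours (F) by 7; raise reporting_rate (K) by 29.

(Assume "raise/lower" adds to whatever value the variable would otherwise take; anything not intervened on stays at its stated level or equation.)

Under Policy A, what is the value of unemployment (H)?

654

Policy A (F − 7, K + 29):
  K = 96 + 29 = 125
  F = 27 − 7 = 20
  H = -51 + 5·125 + 4·20 = 654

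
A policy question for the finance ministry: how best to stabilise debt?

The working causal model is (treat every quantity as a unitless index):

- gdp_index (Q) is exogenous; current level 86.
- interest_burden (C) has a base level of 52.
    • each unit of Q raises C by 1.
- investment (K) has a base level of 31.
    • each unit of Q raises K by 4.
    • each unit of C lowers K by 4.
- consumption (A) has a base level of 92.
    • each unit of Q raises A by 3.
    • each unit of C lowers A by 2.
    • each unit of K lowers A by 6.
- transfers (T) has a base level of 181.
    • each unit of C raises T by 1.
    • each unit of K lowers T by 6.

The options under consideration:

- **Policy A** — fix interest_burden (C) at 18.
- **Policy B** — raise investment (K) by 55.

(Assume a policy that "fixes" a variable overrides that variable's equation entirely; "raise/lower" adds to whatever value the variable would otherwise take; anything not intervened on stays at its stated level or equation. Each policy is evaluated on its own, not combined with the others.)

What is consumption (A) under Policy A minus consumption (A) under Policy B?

Policy A (C := 18):
  Q = 86
  C = 18
  K = 31 + 4·86 − 4·18 = 303
  A = 92 + 3·86 − 2·18 − 6·303 = -1504
Policy B (K + 55):
  Q = 86
  C = 52 + 86 = 138
  K = 31 + 4·86 − 4·138 (+55 from intervention) = -122
  A = 92 + 3·86 − 2·138 − 6·(-122) = 806
A: -1504 − 806 = -2310

-2310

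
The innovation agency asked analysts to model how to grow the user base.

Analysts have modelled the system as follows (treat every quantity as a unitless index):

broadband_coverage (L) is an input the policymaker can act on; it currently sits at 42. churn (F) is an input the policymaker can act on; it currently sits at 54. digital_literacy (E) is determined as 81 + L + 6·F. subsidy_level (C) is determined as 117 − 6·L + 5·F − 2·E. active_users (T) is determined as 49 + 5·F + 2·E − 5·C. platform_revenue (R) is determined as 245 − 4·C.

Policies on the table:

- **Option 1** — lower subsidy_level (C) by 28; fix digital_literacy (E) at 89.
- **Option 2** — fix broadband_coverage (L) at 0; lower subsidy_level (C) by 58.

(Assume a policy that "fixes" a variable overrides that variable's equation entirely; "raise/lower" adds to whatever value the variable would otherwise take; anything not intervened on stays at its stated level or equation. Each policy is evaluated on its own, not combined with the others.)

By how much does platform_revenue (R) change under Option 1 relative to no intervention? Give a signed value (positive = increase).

-2752

Baseline:
  L = 42
  F = 54
  E = 81 + 42 + 6·54 = 447
  C = 117 − 6·42 + 5·54 − 2·447 = -759
  R = 245 − 4·(-759) = 3281
Option 1 (C − 28, E := 89):
  L = 42
  F = 54
  E = 89
  C = 117 − 6·42 + 5·54 − 2·89 (−28 from intervention) = -71
  R = 245 − 4·(-71) = 529
Change in R: 529 − 3281 = -2752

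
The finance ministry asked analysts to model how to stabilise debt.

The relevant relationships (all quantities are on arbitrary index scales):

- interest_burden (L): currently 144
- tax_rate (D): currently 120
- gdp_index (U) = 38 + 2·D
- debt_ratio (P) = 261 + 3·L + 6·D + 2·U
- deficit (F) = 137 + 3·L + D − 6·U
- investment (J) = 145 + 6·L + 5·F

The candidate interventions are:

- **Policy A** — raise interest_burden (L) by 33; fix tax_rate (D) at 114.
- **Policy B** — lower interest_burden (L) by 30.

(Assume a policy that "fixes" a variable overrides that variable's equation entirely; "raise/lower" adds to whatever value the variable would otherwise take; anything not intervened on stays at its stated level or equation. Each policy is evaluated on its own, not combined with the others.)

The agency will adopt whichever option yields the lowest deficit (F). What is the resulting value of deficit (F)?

Policy A (L + 33, D := 114):
  L = 144 + 33 = 177
  D = 114
  U = 38 + 2·114 = 266
  F = 137 + 3·177 + 114 − 6·266 = -814
Policy B (L − 30):
  L = 144 − 30 = 114
  D = 120
  U = 38 + 2·120 = 278
  F = 137 + 3·114 + 120 − 6·278 = -1069
Comparing — Policy A: F=-814, Policy B: F=-1069. Lowest is -1069 (Policy B).

-1069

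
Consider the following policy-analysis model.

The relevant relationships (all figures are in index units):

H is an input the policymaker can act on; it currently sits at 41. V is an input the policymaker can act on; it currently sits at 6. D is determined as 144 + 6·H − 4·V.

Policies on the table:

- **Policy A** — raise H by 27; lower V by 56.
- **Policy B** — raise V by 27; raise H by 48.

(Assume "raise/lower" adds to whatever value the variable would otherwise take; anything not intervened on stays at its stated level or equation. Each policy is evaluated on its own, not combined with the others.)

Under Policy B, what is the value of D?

Policy B (V + 27, H + 48):
  H = 41 + 48 = 89
  V = 6 + 27 = 33
  D = 144 + 6·89 − 4·33 = 546

546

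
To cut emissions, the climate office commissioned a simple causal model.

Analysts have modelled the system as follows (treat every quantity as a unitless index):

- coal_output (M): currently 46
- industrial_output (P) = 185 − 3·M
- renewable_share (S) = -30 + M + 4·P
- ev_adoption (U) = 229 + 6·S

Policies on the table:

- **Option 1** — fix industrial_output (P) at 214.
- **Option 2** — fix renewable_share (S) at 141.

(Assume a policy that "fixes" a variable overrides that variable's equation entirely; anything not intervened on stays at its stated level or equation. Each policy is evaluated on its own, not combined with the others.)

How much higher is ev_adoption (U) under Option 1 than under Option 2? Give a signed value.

4386

Option 1 (P := 214):
  M = 46
  P = 214
  S = -30 + 46 + 4·214 = 872
  U = 229 + 6·872 = 5461
Option 2 (S := 141):
  M = 46
  P = 185 − 3·46 = 47
  S = 141
  U = 229 + 6·141 = 1075
U: 5461 − 1075 = 4386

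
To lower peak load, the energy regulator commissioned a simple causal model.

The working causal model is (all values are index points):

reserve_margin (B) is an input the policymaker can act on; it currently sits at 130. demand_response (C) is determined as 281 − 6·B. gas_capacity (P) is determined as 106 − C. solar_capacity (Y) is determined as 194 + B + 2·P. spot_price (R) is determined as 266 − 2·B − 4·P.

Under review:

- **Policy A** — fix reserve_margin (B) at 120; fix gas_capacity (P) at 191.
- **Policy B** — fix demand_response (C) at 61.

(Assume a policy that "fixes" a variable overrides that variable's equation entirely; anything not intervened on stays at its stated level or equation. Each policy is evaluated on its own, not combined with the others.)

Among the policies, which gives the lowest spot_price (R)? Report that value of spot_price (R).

-738

Policy A (B := 120, P := 191):
  B = 120
  C = 281 − 6·120 = -439
  P = 191
  R = 266 − 2·120 − 4·191 = -738
Policy B (C := 61):
  B = 130
  C = 61
  P = 106 − 61 = 45
  R = 266 − 2·130 − 4·45 = -174
Comparing — Policy A: R=-738, Policy B: R=-174. Lowest is -738 (Policy A).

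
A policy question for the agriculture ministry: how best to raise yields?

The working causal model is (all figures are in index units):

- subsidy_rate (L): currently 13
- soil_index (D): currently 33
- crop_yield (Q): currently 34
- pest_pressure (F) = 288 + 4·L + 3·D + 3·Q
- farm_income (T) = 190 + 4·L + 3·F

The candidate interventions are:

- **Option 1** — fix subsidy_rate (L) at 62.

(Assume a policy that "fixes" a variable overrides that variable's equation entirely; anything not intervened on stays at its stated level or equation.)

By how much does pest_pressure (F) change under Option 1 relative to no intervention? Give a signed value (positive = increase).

Baseline:
  L = 13
  D = 33
  Q = 34
  F = 288 + 4·13 + 3·33 + 3·34 = 541
Option 1 (L := 62):
  L = 62
  D = 33
  Q = 34
  F = 288 + 4·62 + 3·33 + 3·34 = 737
Change in F: 737 − 541 = 196

196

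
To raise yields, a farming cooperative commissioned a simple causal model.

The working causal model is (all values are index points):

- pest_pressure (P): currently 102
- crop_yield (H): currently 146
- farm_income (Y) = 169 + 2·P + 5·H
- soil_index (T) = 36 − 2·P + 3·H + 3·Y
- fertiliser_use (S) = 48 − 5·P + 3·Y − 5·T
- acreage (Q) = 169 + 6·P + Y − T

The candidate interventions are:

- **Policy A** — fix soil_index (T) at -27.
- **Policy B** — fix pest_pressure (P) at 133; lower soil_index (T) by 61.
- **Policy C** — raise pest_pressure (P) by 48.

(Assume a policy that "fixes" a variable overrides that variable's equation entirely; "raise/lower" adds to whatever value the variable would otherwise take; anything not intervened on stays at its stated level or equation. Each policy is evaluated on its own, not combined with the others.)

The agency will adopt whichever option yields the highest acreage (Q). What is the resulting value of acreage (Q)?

Policy A (T := -27):
  P = 102
  H = 146
  Y = 169 + 2·102 + 5·146 = 1103
  T = -27
  Q = 169 + 6·102 + 1103 − (-27) = 1911
Policy B (P := 133, T − 61):
  P = 133
  H = 146
  Y = 169 + 2·133 + 5·146 = 1165
  T = 36 − 2·133 + 3·146 + 3·1165 (−61 from intervention) = 3642
  Q = 169 + 6·133 + 1165 − 3642 = -1510
Policy C (P + 48):
  P = 102 + 48 = 150
  H = 146
  Y = 169 + 2·150 + 5·146 = 1199
  T = 36 − 2·150 + 3·146 + 3·1199 = 3771
  Q = 169 + 6·150 + 1199 − 3771 = -1503
Comparing — Policy A: Q=1911, Policy B: Q=-1510, Policy C: Q=-1503. Highest is 1911 (Policy A).

1911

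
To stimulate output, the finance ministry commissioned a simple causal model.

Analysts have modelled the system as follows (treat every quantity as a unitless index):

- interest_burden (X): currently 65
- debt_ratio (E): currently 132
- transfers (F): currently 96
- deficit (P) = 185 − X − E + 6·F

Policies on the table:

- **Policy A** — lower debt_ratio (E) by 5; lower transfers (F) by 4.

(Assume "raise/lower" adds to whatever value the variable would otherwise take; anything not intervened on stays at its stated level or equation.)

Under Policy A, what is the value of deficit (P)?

545

Policy A (E − 5, F − 4):
  X = 65
  E = 132 − 5 = 127
  F = 96 − 4 = 92
  P = 185 − 65 − 127 + 6·92 = 545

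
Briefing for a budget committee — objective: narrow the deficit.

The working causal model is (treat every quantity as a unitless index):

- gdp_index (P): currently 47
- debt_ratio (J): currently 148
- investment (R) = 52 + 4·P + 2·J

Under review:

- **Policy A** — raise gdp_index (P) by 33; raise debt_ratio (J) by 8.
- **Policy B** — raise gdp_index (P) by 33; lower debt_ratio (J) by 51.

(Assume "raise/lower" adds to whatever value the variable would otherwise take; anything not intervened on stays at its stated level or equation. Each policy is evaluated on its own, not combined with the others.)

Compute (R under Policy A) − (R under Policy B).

118

Policy A (P + 33, J + 8):
  P = 47 + 33 = 80
  J = 148 + 8 = 156
  R = 52 + 4·80 + 2·156 = 684
Policy B (P + 33, J − 51):
  P = 47 + 33 = 80
  J = 148 − 51 = 97
  R = 52 + 4·80 + 2·97 = 566
R: 684 − 566 = 118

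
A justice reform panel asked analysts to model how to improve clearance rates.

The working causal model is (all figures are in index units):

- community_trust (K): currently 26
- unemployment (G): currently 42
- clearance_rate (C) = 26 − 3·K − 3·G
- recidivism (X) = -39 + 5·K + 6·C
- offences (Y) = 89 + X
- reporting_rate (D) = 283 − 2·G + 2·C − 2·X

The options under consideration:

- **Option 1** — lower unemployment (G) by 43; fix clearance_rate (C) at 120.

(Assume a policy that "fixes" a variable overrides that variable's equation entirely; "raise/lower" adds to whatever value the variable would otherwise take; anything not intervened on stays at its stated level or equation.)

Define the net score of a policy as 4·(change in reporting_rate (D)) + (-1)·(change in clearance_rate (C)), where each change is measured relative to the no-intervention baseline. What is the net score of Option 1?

Baseline:
  K = 26
  G = 42
  C = 26 − 3·26 − 3·42 = -178
  X = -39 + 5·26 + 6·(-178) = -977
  D = 283 − 2·42 + 2·(-178) − 2·(-977) = 1797
Option 1 (G − 43, C := 120):
  K = 26
  G = 42 − 43 = -1
  C = 120
  X = -39 + 5·26 + 6·120 = 811
  D = 283 − 2·(-1) + 2·120 − 2·811 = -1097
ΔD = -1097 − 1797 = -2894; ΔC = 120 − (-178) = 298
Score = 4·(-2894) + (-1)·298 = -11874

-11874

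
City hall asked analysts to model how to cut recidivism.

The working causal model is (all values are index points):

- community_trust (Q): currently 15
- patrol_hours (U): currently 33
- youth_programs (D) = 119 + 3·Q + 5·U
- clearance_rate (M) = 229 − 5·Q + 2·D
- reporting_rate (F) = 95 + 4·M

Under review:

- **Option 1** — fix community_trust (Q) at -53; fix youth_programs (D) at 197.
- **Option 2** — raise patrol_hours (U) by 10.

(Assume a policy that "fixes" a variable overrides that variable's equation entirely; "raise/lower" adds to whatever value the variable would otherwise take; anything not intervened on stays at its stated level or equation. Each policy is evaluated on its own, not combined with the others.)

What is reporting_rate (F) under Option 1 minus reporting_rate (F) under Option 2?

-96

Option 1 (Q := -53, D := 197):
  Q = -53
  U = 33
  D = 197
  M = 229 − 5·(-53) + 2·197 = 888
  F = 95 + 4·888 = 3647
Option 2 (U + 10):
  Q = 15
  U = 33 + 10 = 43
  D = 119 + 3·15 + 5·43 = 379
  M = 229 − 5·15 + 2·379 = 912
  F = 95 + 4·912 = 3743
F: 3647 − 3743 = -96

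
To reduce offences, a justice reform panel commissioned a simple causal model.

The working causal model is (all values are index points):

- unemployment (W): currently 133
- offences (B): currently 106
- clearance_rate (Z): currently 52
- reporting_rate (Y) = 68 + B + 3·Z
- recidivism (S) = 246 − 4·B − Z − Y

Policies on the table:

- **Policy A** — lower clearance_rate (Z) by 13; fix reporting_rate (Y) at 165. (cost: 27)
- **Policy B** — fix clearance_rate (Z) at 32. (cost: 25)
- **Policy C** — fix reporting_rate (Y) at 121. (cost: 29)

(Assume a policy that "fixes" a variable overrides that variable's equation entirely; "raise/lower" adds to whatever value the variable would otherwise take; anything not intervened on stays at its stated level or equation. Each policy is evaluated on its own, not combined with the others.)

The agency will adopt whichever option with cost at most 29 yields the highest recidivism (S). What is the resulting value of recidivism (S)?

Policy A (Z − 13, Y := 165):
  B = 106
  Z = 52 − 13 = 39
  Y = 165
  S = 246 − 4·106 − 39 − 165 = -382
Policy B (Z := 32):
  B = 106
  Z = 32
  Y = 68 + 106 + 3·32 = 270
  S = 246 − 4·106 − 32 − 270 = -480
Policy C (Y := 121):
  B = 106
  Z = 52
  Y = 121
  S = 246 − 4·106 − 52 − 121 = -351
Comparing — Policy A: S=-382, Policy B: S=-480, Policy C: S=-351. Highest is -351 (Policy C).

-351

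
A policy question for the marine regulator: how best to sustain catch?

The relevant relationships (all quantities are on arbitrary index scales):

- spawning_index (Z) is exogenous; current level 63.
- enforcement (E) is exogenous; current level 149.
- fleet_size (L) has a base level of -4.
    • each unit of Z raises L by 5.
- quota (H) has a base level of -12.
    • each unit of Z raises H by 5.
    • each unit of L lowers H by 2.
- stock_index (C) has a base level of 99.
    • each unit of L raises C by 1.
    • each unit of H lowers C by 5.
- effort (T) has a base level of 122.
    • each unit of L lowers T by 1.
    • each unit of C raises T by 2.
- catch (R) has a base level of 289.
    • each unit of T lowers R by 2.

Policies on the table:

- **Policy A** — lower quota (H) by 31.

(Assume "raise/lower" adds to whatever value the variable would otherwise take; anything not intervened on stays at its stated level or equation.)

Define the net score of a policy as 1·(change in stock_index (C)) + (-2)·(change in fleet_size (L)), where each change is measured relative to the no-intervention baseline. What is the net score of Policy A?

155

Baseline:
  Z = 63
  L = -4 + 5·63 = 311
  H = -12 + 5·63 − 2·311 = -319
  C = 99 + 311 − 5·(-319) = 2005
Policy A (H − 31):
  Z = 63
  L = -4 + 5·63 = 311
  H = -12 + 5·63 − 2·311 (−31 from intervention) = -350
  C = 99 + 311 − 5·(-350) = 2160
ΔC = 2160 − 2005 = 155; ΔL = 311 − 311 = 0
Score = 1·155 + (-2)·0 = 155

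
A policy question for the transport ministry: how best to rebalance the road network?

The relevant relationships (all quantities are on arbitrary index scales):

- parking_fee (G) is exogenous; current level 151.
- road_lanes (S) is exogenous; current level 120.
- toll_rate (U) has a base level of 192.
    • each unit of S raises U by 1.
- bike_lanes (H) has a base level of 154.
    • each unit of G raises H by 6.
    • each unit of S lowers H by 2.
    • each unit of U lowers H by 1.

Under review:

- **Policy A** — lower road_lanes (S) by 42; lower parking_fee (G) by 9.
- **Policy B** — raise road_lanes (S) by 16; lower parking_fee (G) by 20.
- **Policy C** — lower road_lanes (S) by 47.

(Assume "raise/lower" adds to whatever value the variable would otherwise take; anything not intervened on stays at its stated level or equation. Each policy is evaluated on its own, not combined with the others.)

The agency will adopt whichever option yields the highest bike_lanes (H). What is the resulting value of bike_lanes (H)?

649

Policy A (S − 42, G − 9):
  G = 151 − 9 = 142
  S = 120 − 42 = 78
  U = 192 + 78 = 270
  H = 154 + 6·142 − 2·78 − 270 = 580
Policy B (S + 16, G − 20):
  G = 151 − 20 = 131
  S = 120 + 16 = 136
  U = 192 + 136 = 328
  H = 154 + 6·131 − 2·136 − 328 = 340
Policy C (S − 47):
  G = 151
  S = 120 − 47 = 73
  U = 192 + 73 = 265
  H = 154 + 6·151 − 2·73 − 265 = 649
Comparing — Policy A: H=580, Policy B: H=340, Policy C: H=649. Highest is 649 (Policy C).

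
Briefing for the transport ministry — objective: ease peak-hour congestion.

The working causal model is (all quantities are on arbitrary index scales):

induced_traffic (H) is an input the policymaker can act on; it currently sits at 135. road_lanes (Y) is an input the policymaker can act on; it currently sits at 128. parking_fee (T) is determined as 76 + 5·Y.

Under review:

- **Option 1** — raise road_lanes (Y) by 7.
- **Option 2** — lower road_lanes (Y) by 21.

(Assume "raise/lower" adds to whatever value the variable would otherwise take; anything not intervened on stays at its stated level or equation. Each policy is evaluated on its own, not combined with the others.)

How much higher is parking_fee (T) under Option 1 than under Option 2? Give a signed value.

140

Option 1 (Y + 7):
  Y = 128 + 7 = 135
  T = 76 + 5·135 = 751
Option 2 (Y − 21):
  Y = 128 − 21 = 107
  T = 76 + 5·107 = 611
T: 751 − 611 = 140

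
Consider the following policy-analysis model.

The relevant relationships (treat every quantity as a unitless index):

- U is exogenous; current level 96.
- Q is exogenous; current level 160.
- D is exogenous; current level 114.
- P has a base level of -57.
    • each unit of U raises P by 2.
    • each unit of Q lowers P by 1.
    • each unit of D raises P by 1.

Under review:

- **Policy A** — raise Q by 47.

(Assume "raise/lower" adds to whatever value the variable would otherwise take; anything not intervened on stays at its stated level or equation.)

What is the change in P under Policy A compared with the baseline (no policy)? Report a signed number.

-47

Baseline:
  U = 96
  Q = 160
  D = 114
  P = -57 + 2·96 − 160 + 114 = 89
Policy A (Q + 47):
  U = 96
  Q = 160 + 47 = 207
  D = 114
  P = -57 + 2·96 − 207 + 114 = 42
Change in P: 42 − 89 = -47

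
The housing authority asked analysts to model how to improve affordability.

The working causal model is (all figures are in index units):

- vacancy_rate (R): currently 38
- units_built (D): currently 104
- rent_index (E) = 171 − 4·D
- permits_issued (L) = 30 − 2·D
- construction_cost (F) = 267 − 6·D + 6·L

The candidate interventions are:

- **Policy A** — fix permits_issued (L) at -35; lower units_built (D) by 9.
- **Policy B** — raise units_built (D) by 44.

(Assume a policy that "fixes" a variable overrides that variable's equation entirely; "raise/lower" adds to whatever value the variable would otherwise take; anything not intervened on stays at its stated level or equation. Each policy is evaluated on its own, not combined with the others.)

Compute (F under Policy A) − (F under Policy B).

Policy A (L := -35, D − 9):
  D = 104 − 9 = 95
  L = -35
  F = 267 − 6·95 + 6·(-35) = -513
Policy B (D + 44):
  D = 104 + 44 = 148
  L = 30 − 2·148 = -266
  F = 267 − 6·148 + 6·(-266) = -2217
F: -513 − (-2217) = 1704

1704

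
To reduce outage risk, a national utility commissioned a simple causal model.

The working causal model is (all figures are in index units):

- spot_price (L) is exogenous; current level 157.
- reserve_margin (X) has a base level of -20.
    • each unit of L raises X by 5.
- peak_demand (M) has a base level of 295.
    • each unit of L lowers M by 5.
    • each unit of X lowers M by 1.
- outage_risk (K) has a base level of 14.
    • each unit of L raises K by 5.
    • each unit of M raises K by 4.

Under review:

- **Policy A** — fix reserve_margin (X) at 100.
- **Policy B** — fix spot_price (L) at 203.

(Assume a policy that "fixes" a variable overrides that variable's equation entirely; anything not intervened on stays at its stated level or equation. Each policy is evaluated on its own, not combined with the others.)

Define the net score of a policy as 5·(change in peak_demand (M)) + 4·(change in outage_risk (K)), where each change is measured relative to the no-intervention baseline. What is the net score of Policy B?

-8740

Baseline:
  L = 157
  X = -20 + 5·157 = 765
  M = 295 − 5·157 − 765 = -1255
  K = 14 + 5·157 + 4·(-1255) = -4221
Policy B (L := 203):
  L = 203
  X = -20 + 5·203 = 995
  M = 295 − 5·203 − 995 = -1715
  K = 14 + 5·203 + 4·(-1715) = -5831
ΔM = -1715 − (-1255) = -460; ΔK = -5831 − (-4221) = -1610
Score = 5·(-460) + 4·(-1610) = -8740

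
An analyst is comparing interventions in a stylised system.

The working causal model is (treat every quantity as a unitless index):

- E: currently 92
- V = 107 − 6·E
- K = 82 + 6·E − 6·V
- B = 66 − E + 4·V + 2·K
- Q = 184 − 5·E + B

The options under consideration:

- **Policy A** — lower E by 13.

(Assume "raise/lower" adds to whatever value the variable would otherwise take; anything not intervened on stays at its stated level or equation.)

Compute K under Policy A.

2758

Policy A (E − 13):
  E = 92 − 13 = 79
  V = 107 − 6·79 = -367
  K = 82 + 6·79 − 6·(-367) = 2758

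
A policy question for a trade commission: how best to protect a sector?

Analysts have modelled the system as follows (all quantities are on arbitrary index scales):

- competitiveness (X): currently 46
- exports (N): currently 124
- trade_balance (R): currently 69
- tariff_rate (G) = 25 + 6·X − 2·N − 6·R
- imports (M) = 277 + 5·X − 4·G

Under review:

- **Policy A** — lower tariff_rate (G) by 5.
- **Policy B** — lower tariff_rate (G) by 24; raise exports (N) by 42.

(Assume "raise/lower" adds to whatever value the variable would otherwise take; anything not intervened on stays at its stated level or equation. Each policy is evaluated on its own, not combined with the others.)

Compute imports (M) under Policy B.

Policy B (G − 24, N + 42):
  X = 46
  N = 124 + 42 = 166
  R = 69
  G = 25 + 6·46 − 2·166 − 6·69 (−24 from intervention) = -469
  M = 277 + 5·46 − 4·(-469) = 2383

2383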